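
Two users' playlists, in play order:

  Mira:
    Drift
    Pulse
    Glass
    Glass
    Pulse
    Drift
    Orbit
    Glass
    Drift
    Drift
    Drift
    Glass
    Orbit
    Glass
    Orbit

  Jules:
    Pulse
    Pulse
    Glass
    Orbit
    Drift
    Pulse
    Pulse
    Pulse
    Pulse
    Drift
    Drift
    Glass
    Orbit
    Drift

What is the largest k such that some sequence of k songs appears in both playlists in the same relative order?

8

Pick Pulse at Mira[2]=Jules[2] → Glass at Mira[4]=Jules[3] → Orbit at Mira[7]=Jules[4] → Drift at Mira[9]=Jules[5] → Drift at Mira[10]=Jules[10] → Drift at Mira[11]=Jules[11] → Glass at Mira[12]=Jules[12] → Orbit at Mira[13]=Jules[13]; all 8 songs appear in both, in order. The LCS DP gives dp[15][14] = 8, so this is optimal.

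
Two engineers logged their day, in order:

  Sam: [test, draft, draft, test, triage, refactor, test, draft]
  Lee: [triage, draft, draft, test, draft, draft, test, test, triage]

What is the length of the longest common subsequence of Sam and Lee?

5

Match test [1,4], then draft [2,5], then draft [3,6], then test [4,8], then triage [5,9] — 5 tasks in the same relative order in both, and the DP table's final entry dp[8][9] is also 5, so no common subsequence is longer.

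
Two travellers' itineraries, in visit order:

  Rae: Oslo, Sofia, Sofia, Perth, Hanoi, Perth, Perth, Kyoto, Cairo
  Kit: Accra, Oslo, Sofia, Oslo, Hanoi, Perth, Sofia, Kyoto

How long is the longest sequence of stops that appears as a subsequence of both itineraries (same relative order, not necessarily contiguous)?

5

Match Oslo at Rae[1]=Kit[2], Sofia at Rae[2]=Kit[3], Hanoi at Rae[5]=Kit[5], Perth at Rae[6]=Kit[6], Kyoto at Rae[8]=Kit[8] — 5 stops in the same relative order in both. Since dp[9][8] = 5, nothing longer is possible.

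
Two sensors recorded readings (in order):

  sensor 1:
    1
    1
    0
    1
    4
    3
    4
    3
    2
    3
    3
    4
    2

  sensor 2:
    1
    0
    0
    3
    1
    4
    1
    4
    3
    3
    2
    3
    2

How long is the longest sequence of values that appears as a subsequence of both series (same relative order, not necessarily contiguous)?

Pick 1 at sensor 1[1]=sensor 2[1]; then 1 at sensor 1[2]=sensor 2[5]; then 1 at sensor 1[4]=sensor 2[7]; then 4 at sensor 1[5]=sensor 2[8]; then 3 at sensor 1[6]=sensor 2[9]; then 3 at sensor 1[8]=sensor 2[10]; then 2 at sensor 1[9]=sensor 2[11]; then 3 at sensor 1[11]=sensor 2[12]; then 2 at sensor 1[13]=sensor 2[13]; all 9 values appear in both, in order. Since dp[13][13] = 9, nothing longer is possible.

9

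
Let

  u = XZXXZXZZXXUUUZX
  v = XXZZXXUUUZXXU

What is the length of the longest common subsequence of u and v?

11

One common subsequence of length 11: X at u[4]=v[1]; then X at u[6]=v[2]; then Z at u[7]=v[3]; then Z at u[8]=v[4]; then X at u[9]=v[5]; then X at u[10]=v[6]; then U at u[11]=v[7]; then U at u[12]=v[8]; then U at u[13]=v[9]; then Z at u[14]=v[10]; then X at u[15]=v[12]. Since dp[15][13] = 11, nothing longer is possible.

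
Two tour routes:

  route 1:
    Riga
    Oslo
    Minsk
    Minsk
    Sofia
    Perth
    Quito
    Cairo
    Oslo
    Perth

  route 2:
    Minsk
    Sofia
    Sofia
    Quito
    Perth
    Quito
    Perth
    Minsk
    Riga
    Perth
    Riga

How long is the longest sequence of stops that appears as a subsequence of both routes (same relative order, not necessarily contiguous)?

One common subsequence of length 5: Minsk [3,1]; then Sofia [5,3]; then Perth [6,5]; then Quito [7,6]; then Perth [10,10]. dp[10][11] = 5 confirms this is the maximum.

5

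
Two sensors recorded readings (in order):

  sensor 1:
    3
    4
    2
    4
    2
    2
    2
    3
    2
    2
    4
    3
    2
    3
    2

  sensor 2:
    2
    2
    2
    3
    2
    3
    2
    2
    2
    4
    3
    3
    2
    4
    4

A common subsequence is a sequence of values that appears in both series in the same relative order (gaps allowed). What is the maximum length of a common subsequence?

Taking 2 (sensor 1 #3, sensor 2 #1); then 2 (sensor 1 #5, sensor 2 #2); then 2 (sensor 1 #6, sensor 2 #3); then 2 (sensor 1 #7, sensor 2 #5); then 3 (sensor 1 #8, sensor 2 #6); then 2 (sensor 1 #9, sensor 2 #8); then 2 (sensor 1 #10, sensor 2 #9); then 4 (sensor 1 #11, sensor 2 #10); then 3 (sensor 1 #12, sensor 2 #11); then 3 (sensor 1 #14, sensor 2 #12); then 2 (sensor 1 #15, sensor 2 #13) gives a common subsequence of length 11. dp[15][15] = 11 confirms this is the maximum.

11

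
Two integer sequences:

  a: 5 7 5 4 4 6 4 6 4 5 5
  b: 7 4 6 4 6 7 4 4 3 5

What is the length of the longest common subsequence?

7

Let dp[i][j] be the LCS length of the first i values of a and the first j values of b. dp[i][j] = dp[i-1][j-1]+1 when the i-th and j-th values match, else max(dp[i-1][j], dp[i][j-1]).
    ·  7  4  6  4  6  7  4  4  3  5
 ·  0  0  0  0  0  0  0  0  0  0  0
 5  0  0  0  0  0  0  0  0  0  0  1
 7  0  1  1  1  1  1  1  1  1  1  1
 5  0  1  1  1  1  1  1  1  1  1  2
 4  0  1  2  2  2  2  2  2  2  2  2
 4  0  1  2  2  3  3  3  3  3  3  3
 6  0  1  2  3  3  4  4  4  4  4  4
 4  0  1  2  3  4  4  4  5  5  5  5
 6  0  1  2  3  4  5  5  5  5  5  5
 4  0  1  2  3  4  5  5  6  6  6  6
 5  0  1  2  3  4  5  5  6  6  6  7
 5  0  1  2  3  4  5  5  6  6  6  7
dp[11][10] = 7. One LCS (by backtracking along matches): 7, 4, 4, 6, 4, 4, 5.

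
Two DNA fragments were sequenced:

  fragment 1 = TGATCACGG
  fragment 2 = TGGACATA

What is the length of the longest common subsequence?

5

Taking T at fragment 1[1]=fragment 2[1] → G at fragment 1[2]=fragment 2[3] → A at fragment 1[3]=fragment 2[6] → T at fragment 1[4]=fragment 2[7] → A at fragment 1[6]=fragment 2[8] gives a common subsequence of length 5. Since dp[9][8] = 5, nothing longer is possible.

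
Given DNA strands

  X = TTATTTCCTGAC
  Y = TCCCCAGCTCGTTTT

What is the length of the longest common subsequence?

Match T [1,1] → T [2,9] → T [4,12] → T [5,13] → T [6,14] → T [9,15] — 6 bases in the same relative order in both. Since dp[12][15] = 6, nothing longer is possible.

6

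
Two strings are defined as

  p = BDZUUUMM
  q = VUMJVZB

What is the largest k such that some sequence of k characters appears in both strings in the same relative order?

2

Pick U (p #6, q #2), then M (p #7, q #3); all 2 characters appear in both, in order, and the DP table's final entry dp[8][7] is also 2, so no common subsequence is longer.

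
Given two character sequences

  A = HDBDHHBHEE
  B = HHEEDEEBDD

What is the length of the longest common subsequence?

Let dp[i][j] be the LCS length of the first i characters of A and the first j characters of B. dp[i][j] = dp[i-1][j-1]+1 when the i-th and j-th characters match, else max(dp[i-1][j], dp[i][j-1]).
    ·  H  H  E  E  D  E  E  B  D  D
 ·  0  0  0  0  0  0  0  0  0  0  0
 H  0  1  1  1  1  1  1  1  1  1  1
 D  0  1  1  1  1  2  2  2  2  2  2
 B  0  1  1  1  1  2  2  2  3  3  3
 D  0  1  1  1  1  2  2  2  3  4  4
 H  0  1  2  2  2  2  2  2  3  4  4
 H  0  1  2  2  2  2  2  2  3  4  4
 B  0  1  2  2  2  2  2  2  3  4  4
 H  0  1  2  2  2  2  2  2  3  4  4
 E  0  1  2  3  3  3  3  3  3  4  4
 E  0  1  2  3  4  4  4  4  4  4  4
dp[10][10] = 4. One LCS (by backtracking along matches): HDBD.

4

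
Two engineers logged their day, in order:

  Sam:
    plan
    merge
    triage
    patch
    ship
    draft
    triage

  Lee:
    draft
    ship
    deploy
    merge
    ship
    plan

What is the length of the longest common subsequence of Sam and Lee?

2

Pick merge (Sam #2, Lee #4), ship (Sam #5, Lee #5); all 2 tasks appear in both, in order. Since dp[7][6] = 2, nothing longer is possible.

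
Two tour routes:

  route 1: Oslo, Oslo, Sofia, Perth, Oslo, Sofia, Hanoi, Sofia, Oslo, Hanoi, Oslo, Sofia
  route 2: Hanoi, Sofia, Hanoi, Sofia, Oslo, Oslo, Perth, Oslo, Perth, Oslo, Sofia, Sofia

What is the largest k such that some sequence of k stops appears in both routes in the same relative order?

6

Match Oslo [1,6]; then Oslo [2,8]; then Perth [4,9]; then Oslo [5,10]; then Sofia [8,11]; then Sofia [12,12] — 6 stops in the same relative order in both. Since dp[12][12] = 6, nothing longer is possible.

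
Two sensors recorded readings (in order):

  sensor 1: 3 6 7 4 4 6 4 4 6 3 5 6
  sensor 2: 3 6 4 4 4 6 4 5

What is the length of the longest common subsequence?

Taking 3 at sensor 1[1]=sensor 2[1], then 6 at sensor 1[2]=sensor 2[2], then 4 at sensor 1[4]=sensor 2[4], then 4 at sensor 1[5]=sensor 2[5], then 6 at sensor 1[6]=sensor 2[6], then 4 at sensor 1[8]=sensor 2[7], then 5 at sensor 1[11]=sensor 2[8] gives a common subsequence of length 7. Since dp[12][8] = 7, nothing longer is possible.

7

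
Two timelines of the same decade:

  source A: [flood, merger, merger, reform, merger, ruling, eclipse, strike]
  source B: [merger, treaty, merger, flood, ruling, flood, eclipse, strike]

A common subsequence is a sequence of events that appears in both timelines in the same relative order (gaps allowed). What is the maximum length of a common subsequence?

Match merger [2,1], then merger [3,3], then ruling [6,5], then eclipse [7,7], then strike [8,8] — 5 events in the same relative order in both. dp[8][8] = 5 confirms this is the maximum.

5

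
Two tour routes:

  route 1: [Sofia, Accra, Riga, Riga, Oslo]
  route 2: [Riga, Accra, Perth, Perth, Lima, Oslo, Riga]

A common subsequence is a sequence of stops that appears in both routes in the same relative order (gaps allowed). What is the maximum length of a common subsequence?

2

Pick Accra at route 1[2]=route 2[2] → Riga at route 1[4]=route 2[7]; all 2 stops appear in both, in order. Since dp[5][7] = 2, nothing longer is possible.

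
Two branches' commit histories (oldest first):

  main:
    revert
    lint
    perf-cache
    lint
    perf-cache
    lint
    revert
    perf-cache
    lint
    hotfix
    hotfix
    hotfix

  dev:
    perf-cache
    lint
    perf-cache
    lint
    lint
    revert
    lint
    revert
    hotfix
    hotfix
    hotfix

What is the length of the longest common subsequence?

9

Taking lint [2,2] → perf-cache [3,3] → lint [4,4] → lint [6,5] → revert [7,6] → lint [9,7] → hotfix [10,9] → hotfix [11,10] → hotfix [12,11] gives a common subsequence of length 9. The LCS DP gives dp[12][11] = 9, so this is optimal.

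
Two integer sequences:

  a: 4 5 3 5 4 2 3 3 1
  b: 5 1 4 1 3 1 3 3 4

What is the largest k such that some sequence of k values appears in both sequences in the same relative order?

Let dp[i][j] be the LCS length of the first i values of a and the first j values of b. dp[i][j] = dp[i-1][j-1]+1 when the i-th and j-th values match, else max(dp[i-1][j], dp[i][j-1]).
    ·  5  1  4  1  3  1  3  3  4
 ·  0  0  0  0  0  0  0  0  0  0
 4  0  0  0  1  1  1  1  1  1  1
 5  0  1  1  1  1  1  1  1  1  1
 3  0  1  1  1  1  2  2  2  2  2
 5  0  1  1  1  1  2  2  2  2  2
 4  0  1  1  2  2  2  2  2  2  3
 2  0  1  1  2  2  2  2  2  2  3
 3  0  1  1  2  2  3  3  3  3  3
 3  0  1  1  2  2  3  3  4  4  4
 1  0  1  2  2  3  3  4  4  4  4
dp[9][9] = 4. One LCS (by backtracking along matches): 4, 3, 3, 3.

4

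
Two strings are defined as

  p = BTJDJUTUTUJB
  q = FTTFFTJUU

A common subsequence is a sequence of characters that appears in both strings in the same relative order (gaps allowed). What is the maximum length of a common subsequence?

Let dp[i][j] be the LCS length of the first i characters of p and the first j characters of q. dp[i][j] = dp[i-1][j-1]+1 when the i-th and j-th characters match, else max(dp[i-1][j], dp[i][j-1]).
    ·  F  T  T  F  F  T  J  U  U
 ·  0  0  0  0  0  0  0  0  0  0
 B  0  0  0  0  0  0  0  0  0  0
 T  0  0  1  1  1  1  1  1  1  1
 J  0  0  1  1  1  1  1  2  2  2
 D  0  0  1  1  1  1  1  2  2  2
 J  0  0  1  1  1  1  1  2  2  2
 U  0  0  1  1  1  1  1  2  3  3
 T  0  0  1  2  2  2  2  2  3  3
 U  0  0  1  2  2  2  2  2  3  4
 T  0  0  1  2  2  2  3  3  3  4
 U  0  0  1  2  2  2  3  3  4  4
 J  0  0  1  2  2  2  3  4  4  4
 B  0  0  1  2  2  2  3  4  4  4
dp[12][9] = 4. One LCS (by backtracking along matches): TJUU.

4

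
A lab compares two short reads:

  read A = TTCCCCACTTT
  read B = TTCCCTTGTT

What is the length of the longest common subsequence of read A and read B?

Match T (read A #1, read B #1), T (read A #2, read B #2), C (read A #3, read B #3), C (read A #4, read B #4), C (read A #5, read B #5), T (read A #9, read B #7), T (read A #10, read B #9), T (read A #11, read B #10) — 8 bases in the same relative order in both. Since dp[11][10] = 8, nothing longer is possible.

8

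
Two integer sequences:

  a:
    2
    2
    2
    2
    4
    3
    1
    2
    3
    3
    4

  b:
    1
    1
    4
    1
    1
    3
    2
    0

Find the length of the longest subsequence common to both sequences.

Taking 4 [5,3], then 3 [6,6], then 2 [8,7] gives a common subsequence of length 3, and the DP table's final entry dp[11][8] is also 3, so no common subsequence is longer.

3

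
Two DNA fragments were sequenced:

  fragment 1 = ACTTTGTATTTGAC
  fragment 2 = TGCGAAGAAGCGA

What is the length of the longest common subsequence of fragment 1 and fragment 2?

6

Taking C at fragment 1[2]=fragment 2[3]; then G at fragment 1[6]=fragment 2[4]; then A at fragment 1[8]=fragment 2[6]; then G at fragment 1[12]=fragment 2[7]; then A at fragment 1[13]=fragment 2[9]; then C at fragment 1[14]=fragment 2[11] gives a common subsequence of length 6. The LCS DP gives dp[14][13] = 6, so this is optimal.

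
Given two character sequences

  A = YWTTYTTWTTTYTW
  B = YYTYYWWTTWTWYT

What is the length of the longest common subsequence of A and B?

9

Pick Y [1,2]; then T [3,3]; then Y [5,5]; then T [6,8]; then T [7,9]; then W [8,10]; then T [9,11]; then Y [12,13]; then T [13,14]; all 9 characters appear in both, in order. Since dp[14][14] = 9, nothing longer is possible.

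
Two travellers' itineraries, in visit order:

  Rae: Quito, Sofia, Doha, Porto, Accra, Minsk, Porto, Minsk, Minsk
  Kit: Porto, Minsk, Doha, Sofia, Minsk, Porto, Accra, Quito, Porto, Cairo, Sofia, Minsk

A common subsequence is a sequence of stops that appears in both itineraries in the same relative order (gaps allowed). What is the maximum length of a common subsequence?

5

One common subsequence of length 5: Sofia at Rae[2]=Kit[4]; then Porto at Rae[4]=Kit[6]; then Accra at Rae[5]=Kit[7]; then Porto at Rae[7]=Kit[9]; then Minsk at Rae[9]=Kit[12], and the DP table's final entry dp[9][12] is also 5, so no common subsequence is longer.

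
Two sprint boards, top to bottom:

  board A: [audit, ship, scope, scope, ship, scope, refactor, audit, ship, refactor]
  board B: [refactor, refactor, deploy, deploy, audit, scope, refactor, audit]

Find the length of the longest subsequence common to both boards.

4

Pick audit (board A #1, board B #5); then scope (board A #6, board B #6); then refactor (board A #7, board B #7); then audit (board A #8, board B #8); all 4 tasks appear in both, in order. dp[10][8] = 4 confirms this is the maximum.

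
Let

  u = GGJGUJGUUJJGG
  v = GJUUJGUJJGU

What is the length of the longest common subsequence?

Let dp[i][j] be the LCS length of the first i characters of u and the first j characters of v. dp[i][j] = dp[i-1][j-1]+1 when the i-th and j-th characters match, else max(dp[i-1][j], dp[i][j-1]).
    ·  G  J  U  U  J  G  U  J  J  G  U
 ·  0  0  0  0  0  0  0  0  0  0  0  0
 G  0  1  1  1  1  1  1  1  1  1  1  1
 G  0  1  1  1  1  1  2  2  2  2  2  2
 J  0  1  2  2  2  2  2  2  3  3  3  3
 G  0  1  2  2  2  2  3  3  3  3  4  4
 U  0  1  2  3  3  3  3  4  4  4  4  5
 J  0  1  2  3  3  4  4  4  5  5  5  5
 G  0  1  2  3  3  4  5  5  5  5  6  6
 U  0  1  2  3  4  4  5  6  6  6  6  7
 U  0  1  2  3  4  4  5  6  6  6  6  7
 J  0  1  2  3  4  5  5  6  7  7  7  7
 J  0  1  2  3  4  5  5  6  7  8  8  8
 G  0  1  2  3  4  5  6  6  7  8  9  9
 G  0  1  2  3  4  5  6  6  7  8  9  9
dp[13][11] = 9. One LCS (by backtracking along matches): GJUJGUJJG.

9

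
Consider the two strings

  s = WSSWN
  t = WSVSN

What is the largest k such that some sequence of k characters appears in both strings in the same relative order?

4

Let dp[i][j] be the LCS length of the first i characters of s and the first j characters of t. dp[i][j] = dp[i-1][j-1]+1 when the i-th and j-th characters match, else max(dp[i-1][j], dp[i][j-1]).
    ·  W  S  V  S  N
 ·  0  0  0  0  0  0
 W  0  1  1  1  1  1
 S  0  1  2  2  2  2
 S  0  1  2  2  3  3
 W  0  1  2  2  3  3
 N  0  1  2  2  3  4
dp[5][5] = 4. One LCS (by backtracking along matches): WSSN.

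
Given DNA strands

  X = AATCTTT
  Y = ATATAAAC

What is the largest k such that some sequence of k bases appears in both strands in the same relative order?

4

Let dp[i][j] be the LCS length of the first i bases of X and the first j bases of Y. dp[i][j] = dp[i-1][j-1]+1 when the i-th and j-th bases match, else max(dp[i-1][j], dp[i][j-1]).
    ·  A  T  A  T  A  A  A  C
 ·  0  0  0  0  0  0  0  0  0
 A  0  1  1  1  1  1  1  1  1
 A  0  1  1  2  2  2  2  2  2
 T  0  1  2  2  3  3  3  3  3
 C  0  1  2  2  3  3  3  3  4
 T  0  1  2  2  3  3  3  3  4
 T  0  1  2  2  3  3  3  3  4
 T  0  1  2  2  3  3  3  3  4
dp[7][8] = 4. One LCS (by backtracking along matches): AATC.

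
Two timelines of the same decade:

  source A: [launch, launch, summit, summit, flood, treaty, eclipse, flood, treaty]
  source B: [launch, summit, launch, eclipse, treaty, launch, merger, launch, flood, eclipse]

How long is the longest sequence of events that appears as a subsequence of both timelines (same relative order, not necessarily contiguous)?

4

Match launch (source A #1, source B #6); then launch (source A #2, source B #8); then flood (source A #5, source B #9); then eclipse (source A #7, source B #10) — 4 events in the same relative order in both. Since dp[9][10] = 4, nothing longer is possible.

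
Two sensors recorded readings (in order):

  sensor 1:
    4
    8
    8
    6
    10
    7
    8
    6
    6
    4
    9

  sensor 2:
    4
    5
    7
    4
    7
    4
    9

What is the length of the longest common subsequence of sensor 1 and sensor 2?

One common subsequence of length 4: 4 [1,4] → 7 [6,5] → 4 [10,6] → 9 [11,7], and the DP table's final entry dp[11][7] is also 4, so no common subsequence is longer.

4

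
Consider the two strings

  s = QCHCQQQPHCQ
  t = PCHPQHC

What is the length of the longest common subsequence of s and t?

One common subsequence of length 5: C at s[2]=t[2], H at s[3]=t[3], Q at s[7]=t[5], H at s[9]=t[6], C at s[10]=t[7]. dp[11][7] = 5 confirms this is the maximum.

5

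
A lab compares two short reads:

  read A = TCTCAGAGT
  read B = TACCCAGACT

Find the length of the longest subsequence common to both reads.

Let dp[i][j] be the LCS length of the first i bases of read A and the first j bases of read B. dp[i][j] = dp[i-1][j-1]+1 when the i-th and j-th bases match, else max(dp[i-1][j], dp[i][j-1]).
    ·  T  A  C  C  C  A  G  A  C  T
 ·  0  0  0  0  0  0  0  0  0  0  0
 T  0  1  1  1  1  1  1  1  1  1  1
 C  0  1  1  2  2  2  2  2  2  2  2
 T  0  1  1  2  2  2  2  2  2  2  3
 C  0  1  1  2  3  3  3  3  3  3  3
 A  0  1  2  2  3  3  4  4  4  4  4
 G  0  1  2  2  3  3  4  5  5  5  5
 A  0  1  2  2  3  3  4  5  6  6  6
 G  0  1  2  2  3  3  4  5  6  6  6
 T  0  1  2  2  3  3  4  5  6  6  7
dp[9][10] = 7. One LCS (by backtracking along matches): TCCAGAT.

7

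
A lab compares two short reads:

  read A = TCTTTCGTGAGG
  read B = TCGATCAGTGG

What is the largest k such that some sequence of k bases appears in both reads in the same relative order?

One common subsequence of length 8: T (read A #1, read B #1), then C (read A #2, read B #2), then T (read A #5, read B #5), then C (read A #6, read B #6), then G (read A #7, read B #8), then T (read A #8, read B #9), then G (read A #11, read B #10), then G (read A #12, read B #11). The LCS DP gives dp[12][11] = 8, so this is optimal.

8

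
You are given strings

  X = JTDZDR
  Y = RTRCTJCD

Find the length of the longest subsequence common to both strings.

Taking J at X[1]=Y[6], then D at X[5]=Y[8] gives a common subsequence of length 2. The LCS DP gives dp[6][8] = 2, so this is optimal.

2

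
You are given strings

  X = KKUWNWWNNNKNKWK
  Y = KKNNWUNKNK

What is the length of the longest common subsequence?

8

Match K at X[1]=Y[1], K at X[2]=Y[2], N at X[5]=Y[4], W at X[6]=Y[5], N at X[10]=Y[7], K at X[11]=Y[8], N at X[12]=Y[9], K at X[15]=Y[10] — 8 characters in the same relative order in both. dp[15][10] = 8 confirms this is the maximum.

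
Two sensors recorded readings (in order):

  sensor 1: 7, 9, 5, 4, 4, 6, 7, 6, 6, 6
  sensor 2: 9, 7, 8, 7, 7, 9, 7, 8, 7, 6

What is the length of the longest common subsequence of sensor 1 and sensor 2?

One common subsequence of length 4: 7 [1,5], then 9 [2,6], then 7 [7,9], then 6 [10,10]. Since dp[10][10] = 4, nothing longer is possible.

4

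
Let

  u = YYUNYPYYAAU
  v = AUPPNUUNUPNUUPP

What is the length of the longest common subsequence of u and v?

Pick U (u #3, v #7); then N (u #4, v #8); then P (u #6, v #10); then U (u #11, v #13); all 4 characters appear in both, in order, and the DP table's final entry dp[11][15] is also 4, so no common subsequence is longer.

4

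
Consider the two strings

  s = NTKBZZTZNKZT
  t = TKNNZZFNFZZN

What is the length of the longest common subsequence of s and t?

Let dp[i][j] be the LCS length of the first i characters of s and the first j characters of t. dp[i][j] = dp[i-1][j-1]+1 when the i-th and j-th characters match, else max(dp[i-1][j], dp[i][j-1]).
    ·  T  K  N  N  Z  Z  F  N  F  Z  Z  N
 ·  0  0  0  0  0  0  0  0  0  0  0  0  0
 N  0  0  0  1  1  1  1  1  1  1  1  1  1
 T  0  1  1  1  1  1  1  1  1  1  1  1  1
 K  0  1  2  2  2  2  2  2  2  2  2  2  2
 B  0  1  2  2  2  2  2  2  2  2  2  2  2
 Z  0  1  2  2  2  3  3  3  3  3  3  3  3
 Z  0  1  2  2  2  3  4  4  4  4  4  4  4
 T  0  1  2  2  2  3  4  4  4  4  4  4  4
 Z  0  1  2  2  2  3  4  4  4  4  5  5  5
 N  0  1  2  3  3  3  4  4  5  5  5  5  6
 K  0  1  2  3  3  3  4  4  5  5  5  5  6
 Z  0  1  2  3  3  4  4  4  5  5  6  6  6
 T  0  1  2  3  3  4  4  4  5  5  6  6  6
dp[12][12] = 6. One LCS (by backtracking along matches): TKZZZN.

6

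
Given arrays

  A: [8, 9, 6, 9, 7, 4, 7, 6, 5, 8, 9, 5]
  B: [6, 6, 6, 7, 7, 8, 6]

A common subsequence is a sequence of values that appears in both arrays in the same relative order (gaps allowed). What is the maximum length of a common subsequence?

One common subsequence of length 4: 6 (A #3, B #3), then 7 (A #5, B #4), then 7 (A #7, B #5), then 6 (A #8, B #7). dp[12][7] = 4 confirms this is the maximum.

4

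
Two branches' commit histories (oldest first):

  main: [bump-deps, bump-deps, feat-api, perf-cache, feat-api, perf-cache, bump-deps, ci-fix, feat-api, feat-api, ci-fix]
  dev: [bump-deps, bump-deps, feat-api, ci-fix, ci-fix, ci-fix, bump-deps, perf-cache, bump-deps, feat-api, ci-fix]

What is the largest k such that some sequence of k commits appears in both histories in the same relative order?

Match bump-deps [1,1] → bump-deps [2,2] → feat-api [3,3] → perf-cache [6,8] → bump-deps [7,9] → feat-api [10,10] → ci-fix [11,11] — 7 commits in the same relative order in both. Since dp[11][11] = 7, nothing longer is possible.

7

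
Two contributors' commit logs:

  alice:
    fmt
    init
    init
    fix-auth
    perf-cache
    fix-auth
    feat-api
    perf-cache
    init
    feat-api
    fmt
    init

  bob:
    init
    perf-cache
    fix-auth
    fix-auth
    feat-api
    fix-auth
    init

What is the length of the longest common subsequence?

Taking init [2,1]; then fix-auth [4,3]; then fix-auth [6,4]; then feat-api [7,5]; then init [12,7] gives a common subsequence of length 5. The LCS DP gives dp[12][7] = 5, so this is optimal.

5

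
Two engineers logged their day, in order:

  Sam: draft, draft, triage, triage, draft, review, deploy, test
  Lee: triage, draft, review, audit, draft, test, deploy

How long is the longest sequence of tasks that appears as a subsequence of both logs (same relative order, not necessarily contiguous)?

4

Pick triage at Sam[4]=Lee[1] → draft at Sam[5]=Lee[2] → review at Sam[6]=Lee[3] → deploy at Sam[7]=Lee[7]; all 4 tasks appear in both, in order, and the DP table's final entry dp[8][7] is also 4, so no common subsequence is longer.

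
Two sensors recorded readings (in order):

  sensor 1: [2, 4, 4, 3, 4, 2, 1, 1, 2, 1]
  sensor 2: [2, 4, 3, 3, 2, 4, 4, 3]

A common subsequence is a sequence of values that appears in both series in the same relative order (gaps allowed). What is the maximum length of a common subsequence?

Let dp[i][j] be the LCS length of the first i values of sensor 1 and the first j values of sensor 2. dp[i][j] = dp[i-1][j-1]+1 when the i-th and j-th values match, else max(dp[i-1][j], dp[i][j-1]).
    ·  2  4  3  3  2  4  4  3
 ·  0  0  0  0  0  0  0  0  0
 2  0  1  1  1  1  1  1  1  1
 4  0  1  2  2  2  2  2  2  2
 4  0  1  2  2  2  2  3  3  3
 3  0  1  2  3  3  3  3  3  4
 4  0  1  2  3  3  3  4  4  4
 2  0  1  2  3  3  4  4  4  4
 1  0  1  2  3  3  4  4  4  4
 1  0  1  2  3  3  4  4  4  4
 2  0  1  2  3  3  4  4  4  4
 1  0  1  2  3  3  4  4  4  4
dp[10][8] = 4. One LCS (by backtracking along matches): 2, 4, 4, 3.

4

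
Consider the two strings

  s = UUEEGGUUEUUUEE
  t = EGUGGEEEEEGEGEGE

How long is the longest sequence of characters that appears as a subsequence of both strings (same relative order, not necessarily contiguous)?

Match U [1,3] → E [3,9] → E [4,10] → G [5,11] → G [6,13] → E [9,14] → E [14,16] — 7 characters in the same relative order in both. dp[14][16] = 7 confirms this is the maximum.

7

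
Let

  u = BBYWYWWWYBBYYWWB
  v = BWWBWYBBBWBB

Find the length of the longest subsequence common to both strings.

One common subsequence of length 9: B at u[2]=v[1] → W at u[4]=v[2] → W at u[6]=v[3] → W at u[8]=v[5] → Y at u[9]=v[6] → B at u[10]=v[8] → B at u[11]=v[9] → W at u[14]=v[10] → B at u[16]=v[12]. dp[16][12] = 9 confirms this is the maximum.

9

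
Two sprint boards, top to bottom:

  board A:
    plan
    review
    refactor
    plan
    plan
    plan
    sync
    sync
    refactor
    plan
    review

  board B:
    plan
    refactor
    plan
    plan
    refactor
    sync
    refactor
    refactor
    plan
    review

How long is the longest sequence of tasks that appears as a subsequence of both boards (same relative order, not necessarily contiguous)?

Taking plan (board A #1, board B #1) → refactor (board A #3, board B #2) → plan (board A #4, board B #3) → plan (board A #5, board B #4) → sync (board A #7, board B #6) → refactor (board A #9, board B #8) → plan (board A #10, board B #9) → review (board A #11, board B #10) gives a common subsequence of length 8. The LCS DP gives dp[11][10] = 8, so this is optimal.

8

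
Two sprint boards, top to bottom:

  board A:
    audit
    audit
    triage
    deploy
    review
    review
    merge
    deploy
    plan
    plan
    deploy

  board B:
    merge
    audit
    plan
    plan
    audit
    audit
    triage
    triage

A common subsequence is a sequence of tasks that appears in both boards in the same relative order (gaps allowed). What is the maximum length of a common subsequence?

3

Pick audit (board A #1, board B #5), audit (board A #2, board B #6), triage (board A #3, board B #8); all 3 tasks appear in both, in order, and the DP table's final entry dp[11][8] is also 3, so no common subsequence is longer.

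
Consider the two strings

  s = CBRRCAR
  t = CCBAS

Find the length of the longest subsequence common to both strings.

3

Let dp[i][j] be the LCS length of the first i characters of s and the first j characters of t. dp[i][j] = dp[i-1][j-1]+1 when the i-th and j-th characters match, else max(dp[i-1][j], dp[i][j-1]).
    ·  C  C  B  A  S
 ·  0  0  0  0  0  0
 C  0  1  1  1  1  1
 B  0  1  1  2  2  2
 R  0  1  1  2  2  2
 R  0  1  1  2  2  2
 C  0  1  2  2  2  2
 A  0  1  2  2  3  3
 R  0  1  2  2  3  3
dp[7][5] = 3. One LCS (by backtracking along matches): CBA.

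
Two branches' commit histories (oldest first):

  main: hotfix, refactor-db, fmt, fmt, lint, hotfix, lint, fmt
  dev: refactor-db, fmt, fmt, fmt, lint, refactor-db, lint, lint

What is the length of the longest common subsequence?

Match refactor-db (main #2, dev #1) → fmt (main #3, dev #3) → fmt (main #4, dev #4) → lint (main #5, dev #7) → lint (main #7, dev #8) — 5 commits in the same relative order in both. The LCS DP gives dp[8][8] = 5, so this is optimal.

5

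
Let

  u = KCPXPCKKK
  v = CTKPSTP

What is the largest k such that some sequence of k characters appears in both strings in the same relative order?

Let dp[i][j] be the LCS length of the first i characters of u and the first j characters of v. dp[i][j] = dp[i-1][j-1]+1 when the i-th and j-th characters match, else max(dp[i-1][j], dp[i][j-1]).
    ·  C  T  K  P  S  T  P
 ·  0  0  0  0  0  0  0  0
 K  0  0  0  1  1  1  1  1
 C  0  1  1  1  1  1  1  1
 P  0  1  1  1  2  2  2  2
 X  0  1  1  1  2  2  2  2
 P  0  1  1  1  2  2  2  3
 C  0  1  1  1  2  2  2  3
 K  0  1  1  2  2  2  2  3
 K  0  1  1  2  2  2  2  3
 K  0  1  1  2  2  2  2  3
dp[9][7] = 3. One LCS (by backtracking along matches): KPP.

3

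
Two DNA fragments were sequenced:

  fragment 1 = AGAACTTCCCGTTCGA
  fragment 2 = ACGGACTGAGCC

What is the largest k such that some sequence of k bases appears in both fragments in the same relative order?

One common subsequence of length 7: A at fragment 1[1]=fragment 2[1], then G at fragment 1[2]=fragment 2[4], then A at fragment 1[4]=fragment 2[5], then C at fragment 1[5]=fragment 2[6], then T at fragment 1[6]=fragment 2[7], then C at fragment 1[10]=fragment 2[11], then C at fragment 1[14]=fragment 2[12], and the DP table's final entry dp[16][12] is also 7, so no common subsequence is longer.

7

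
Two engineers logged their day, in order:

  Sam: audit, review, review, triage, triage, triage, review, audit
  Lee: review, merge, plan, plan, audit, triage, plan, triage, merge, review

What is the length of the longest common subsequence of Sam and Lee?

4

Taking audit [1,5]; then triage [4,6]; then triage [5,8]; then review [7,10] gives a common subsequence of length 4. The LCS DP gives dp[8][10] = 4, so this is optimal.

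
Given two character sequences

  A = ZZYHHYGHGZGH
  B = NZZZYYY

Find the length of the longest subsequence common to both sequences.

Taking Z (A #1, B #3), then Z (A #2, B #4), then Y (A #3, B #6), then Y (A #6, B #7) gives a common subsequence of length 4. The LCS DP gives dp[12][7] = 4, so this is optimal.

4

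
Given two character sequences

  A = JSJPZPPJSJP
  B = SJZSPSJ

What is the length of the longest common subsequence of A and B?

Pick S (A #2, B #1) → J (A #3, B #2) → Z (A #5, B #3) → P (A #7, B #5) → S (A #9, B #6) → J (A #10, B #7); all 6 characters appear in both, in order, and the DP table's final entry dp[11][7] is also 6, so no common subsequence is longer.

6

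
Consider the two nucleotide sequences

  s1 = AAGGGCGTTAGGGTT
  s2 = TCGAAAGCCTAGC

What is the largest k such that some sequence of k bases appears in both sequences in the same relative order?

Match A at s1[1]=s2[5], then A at s1[2]=s2[6], then G at s1[3]=s2[7], then C at s1[6]=s2[9], then T at s1[9]=s2[10], then A at s1[10]=s2[11], then G at s1[11]=s2[12] — 7 bases in the same relative order in both. Since dp[15][13] = 7, nothing longer is possible.

7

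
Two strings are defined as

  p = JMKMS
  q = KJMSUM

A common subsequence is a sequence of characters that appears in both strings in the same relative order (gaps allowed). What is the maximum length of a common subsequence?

Pick J [1,2] → M [2,3] → M [4,6]; all 3 characters appear in both, in order. Since dp[5][6] = 3, nothing longer is possible.

3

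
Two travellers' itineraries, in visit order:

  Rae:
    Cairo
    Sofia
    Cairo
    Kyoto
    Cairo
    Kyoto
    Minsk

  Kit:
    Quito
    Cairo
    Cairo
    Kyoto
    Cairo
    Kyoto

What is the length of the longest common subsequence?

One common subsequence of length 5: Cairo [1,2] → Cairo [3,3] → Kyoto [4,4] → Cairo [5,5] → Kyoto [6,6]. dp[7][6] = 5 confirms this is the maximum.

5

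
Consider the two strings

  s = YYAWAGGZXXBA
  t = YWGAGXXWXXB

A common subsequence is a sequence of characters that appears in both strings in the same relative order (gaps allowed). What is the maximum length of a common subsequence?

7

Pick Y at s[2]=t[1] → W at s[4]=t[2] → A at s[5]=t[4] → G at s[6]=t[5] → X at s[9]=t[9] → X at s[10]=t[10] → B at s[11]=t[11]; all 7 characters appear in both, in order. The LCS DP gives dp[12][11] = 7, so this is optimal.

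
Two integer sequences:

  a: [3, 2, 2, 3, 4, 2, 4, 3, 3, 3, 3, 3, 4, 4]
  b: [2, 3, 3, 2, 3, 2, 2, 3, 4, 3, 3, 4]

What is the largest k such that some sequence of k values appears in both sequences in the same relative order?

One common subsequence of length 8: 3 [1,5]; then 2 [2,6]; then 2 [3,7]; then 3 [4,8]; then 4 [7,9]; then 3 [11,10]; then 3 [12,11]; then 4 [14,12]. The LCS DP gives dp[14][12] = 8, so this is optimal.

8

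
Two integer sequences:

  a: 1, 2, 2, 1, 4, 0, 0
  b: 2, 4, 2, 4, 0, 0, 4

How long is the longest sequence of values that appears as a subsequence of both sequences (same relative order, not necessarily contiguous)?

One common subsequence of length 5: 2 at a[2]=b[1], 2 at a[3]=b[3], 4 at a[5]=b[4], 0 at a[6]=b[5], 0 at a[7]=b[6]. The LCS DP gives dp[7][7] = 5, so this is optimal.

5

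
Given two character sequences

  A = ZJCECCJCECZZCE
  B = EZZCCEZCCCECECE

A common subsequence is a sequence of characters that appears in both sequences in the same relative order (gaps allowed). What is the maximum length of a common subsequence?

10

Taking Z (A #1, B #3); then C (A #3, B #5); then E (A #4, B #6); then C (A #5, B #8); then C (A #6, B #9); then C (A #8, B #10); then E (A #9, B #11); then C (A #10, B #12); then C (A #13, B #14); then E (A #14, B #15) gives a common subsequence of length 10. dp[14][15] = 10 confirms this is the maximum.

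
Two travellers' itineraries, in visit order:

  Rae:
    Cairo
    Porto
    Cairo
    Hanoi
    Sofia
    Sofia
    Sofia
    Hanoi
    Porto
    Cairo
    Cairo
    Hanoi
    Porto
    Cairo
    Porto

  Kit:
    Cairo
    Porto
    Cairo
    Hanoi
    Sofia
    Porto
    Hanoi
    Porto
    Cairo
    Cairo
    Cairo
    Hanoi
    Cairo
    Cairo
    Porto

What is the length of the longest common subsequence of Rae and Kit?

12

One common subsequence of length 12: Cairo [1,1], then Porto [2,2], then Cairo [3,3], then Hanoi [4,4], then Sofia [5,5], then Hanoi [8,7], then Porto [9,8], then Cairo [10,10], then Cairo [11,11], then Hanoi [12,12], then Cairo [14,14], then Porto [15,15]. The LCS DP gives dp[15][15] = 12, so this is optimal.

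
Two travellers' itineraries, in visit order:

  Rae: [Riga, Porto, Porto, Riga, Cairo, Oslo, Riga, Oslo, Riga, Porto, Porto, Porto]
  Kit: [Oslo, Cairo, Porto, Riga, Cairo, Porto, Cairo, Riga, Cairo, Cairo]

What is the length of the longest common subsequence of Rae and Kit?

Pick Riga at Rae[1]=Kit[4], Porto at Rae[2]=Kit[6], Riga at Rae[4]=Kit[8], Cairo at Rae[5]=Kit[10]; all 4 stops appear in both, in order, and the DP table's final entry dp[12][10] is also 4, so no common subsequence is longer.

4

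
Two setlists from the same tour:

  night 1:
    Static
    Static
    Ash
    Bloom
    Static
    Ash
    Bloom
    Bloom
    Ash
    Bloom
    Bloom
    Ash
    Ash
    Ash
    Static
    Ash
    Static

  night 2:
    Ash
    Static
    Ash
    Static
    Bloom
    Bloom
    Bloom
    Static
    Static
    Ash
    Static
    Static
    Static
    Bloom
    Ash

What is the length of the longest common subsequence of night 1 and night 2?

One common subsequence of length 9: Static at night 1[2]=night 2[2]; then Ash at night 1[3]=night 2[3]; then Static at night 1[5]=night 2[4]; then Bloom at night 1[7]=night 2[5]; then Bloom at night 1[8]=night 2[6]; then Bloom at night 1[10]=night 2[7]; then Ash at night 1[12]=night 2[10]; then Static at night 1[15]=night 2[13]; then Ash at night 1[16]=night 2[15]. The LCS DP gives dp[17][15] = 9, so this is optimal.

9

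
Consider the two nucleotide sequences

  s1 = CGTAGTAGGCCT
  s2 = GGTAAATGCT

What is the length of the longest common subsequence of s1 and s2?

7

Pick G [2,2], T [3,3], A [4,6], T [6,7], G [9,8], C [11,9], T [12,10]; all 7 bases appear in both, in order. Since dp[12][10] = 7, nothing longer is possible.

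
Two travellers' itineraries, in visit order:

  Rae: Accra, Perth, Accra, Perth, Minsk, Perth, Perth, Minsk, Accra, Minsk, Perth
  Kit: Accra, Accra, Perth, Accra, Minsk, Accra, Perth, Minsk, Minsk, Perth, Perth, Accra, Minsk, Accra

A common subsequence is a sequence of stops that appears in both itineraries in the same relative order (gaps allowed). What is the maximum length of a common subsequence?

9

One common subsequence of length 9: Accra [1,2], Perth [2,3], Accra [3,6], Perth [4,7], Minsk [5,9], Perth [6,10], Perth [7,11], Minsk [8,13], Accra [9,14]. dp[11][14] = 9 confirms this is the maximum.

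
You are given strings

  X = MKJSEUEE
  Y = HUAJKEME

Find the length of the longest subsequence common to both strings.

3

Let dp[i][j] be the LCS length of the first i characters of X and the first j characters of Y. dp[i][j] = dp[i-1][j-1]+1 when the i-th and j-th characters match, else max(dp[i-1][j], dp[i][j-1]).
    ·  H  U  A  J  K  E  M  E
 ·  0  0  0  0  0  0  0  0  0
 M  0  0  0  0  0  0  0  1  1
 K  0  0  0  0  0  1  1  1  1
 J  0  0  0  0  1  1  1  1  1
 S  0  0  0  0  1  1  1  1  1
 E  0  0  0  0  1  1  2  2  2
 U  0  0  1  1  1  1  2  2  2
 E  0  0  1  1  1  1  2  2  3
 E  0  0  1  1  1  1  2  2  3
dp[8][8] = 3. One LCS (by backtracking along matches): KEE.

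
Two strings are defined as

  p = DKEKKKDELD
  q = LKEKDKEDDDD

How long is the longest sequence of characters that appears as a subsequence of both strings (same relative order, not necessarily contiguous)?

One common subsequence of length 6: K at p[2]=q[2], then E at p[3]=q[3], then K at p[4]=q[4], then K at p[5]=q[6], then D at p[7]=q[10], then D at p[10]=q[11]. The LCS DP gives dp[10][11] = 6, so this is optimal.

6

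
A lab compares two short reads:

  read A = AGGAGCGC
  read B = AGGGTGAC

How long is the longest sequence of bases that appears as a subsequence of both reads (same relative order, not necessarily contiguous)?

6

Match A (read A #1, read B #1), then G (read A #2, read B #2), then G (read A #3, read B #3), then G (read A #5, read B #4), then G (read A #7, read B #6), then C (read A #8, read B #8) — 6 bases in the same relative order in both, and the DP table's final entry dp[8][8] is also 6, so no common subsequence is longer.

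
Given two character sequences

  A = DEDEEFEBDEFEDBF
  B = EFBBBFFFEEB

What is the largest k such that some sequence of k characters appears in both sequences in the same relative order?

Match E [5,1]; then F [6,2]; then B [8,5]; then E [10,9]; then E [12,10]; then B [14,11] — 6 characters in the same relative order in both. The LCS DP gives dp[15][11] = 6, so this is optimal.

6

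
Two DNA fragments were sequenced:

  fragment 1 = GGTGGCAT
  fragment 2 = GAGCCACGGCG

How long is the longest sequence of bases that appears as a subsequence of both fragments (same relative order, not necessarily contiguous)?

Let dp[i][j] be the LCS length of the first i bases of fragment 1 and the first j bases of fragment 2. dp[i][j] = dp[i-1][j-1]+1 when the i-th and j-th bases match, else max(dp[i-1][j], dp[i][j-1]).
    ·  G  A  G  C  C  A  C  G  G  C  G
 ·  0  0  0  0  0  0  0  0  0  0  0  0
 G  0  1  1  1  1  1  1  1  1  1  1  1
 G  0  1  1  2  2  2  2  2  2  2  2  2
 T  0  1  1  2  2  2  2  2  2  2  2  2
 G  0  1  1  2  2  2  2  2  3  3  3  3
 G  0  1  1  2  2  2  2  2  3  4  4  4
 C  0  1  1  2  3  3  3  3  3  4  5  5
 A  0  1  2  2  3  3  4  4  4  4  5  5
 T  0  1  2  2  3  3  4  4  4  4  5  5
dp[8][11] = 5. One LCS (by backtracking along matches): GGGGC.

5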